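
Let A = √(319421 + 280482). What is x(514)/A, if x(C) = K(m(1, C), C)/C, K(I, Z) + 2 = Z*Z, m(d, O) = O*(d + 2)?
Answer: 132097*√599903/154175071 ≈ 0.66362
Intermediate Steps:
m(d, O) = O*(2 + d)
K(I, Z) = -2 + Z² (K(I, Z) = -2 + Z*Z = -2 + Z²)
x(C) = (-2 + C²)/C
A = √599903 ≈ 774.53
x(514)/A = (514 - 2/514)/(√599903) = (514 - 2*1/514)*(√599903/599903) = (514 - 1/257)*(√599903/599903) = 132097*(√599903/599903)/257 = 132097*√599903/154175071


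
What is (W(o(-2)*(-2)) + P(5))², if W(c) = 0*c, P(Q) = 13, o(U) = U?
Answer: 169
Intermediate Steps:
W(c) = 0
(W(o(-2)*(-2)) + P(5))² = (0 + 13)² = 13² = 169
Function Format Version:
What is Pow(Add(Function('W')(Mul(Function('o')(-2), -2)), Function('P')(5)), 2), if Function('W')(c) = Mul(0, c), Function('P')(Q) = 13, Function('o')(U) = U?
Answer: 169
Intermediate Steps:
Function('W')(c) = 0
Pow(Add(Function('W')(Mul(Function('o')(-2), -2)), Function('P')(5)), 2) = Pow(Add(0, 13), 2) = Pow(13, 2) = 169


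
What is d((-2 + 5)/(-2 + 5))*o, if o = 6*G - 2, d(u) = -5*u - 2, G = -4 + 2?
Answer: 98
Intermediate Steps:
G = -2
d(u) = -2 - 5*u
o = -14 (o = 6*(-2) - 2 = -12 - 2 = -14)
d((-2 + 5)/(-2 + 5))*o = (-2 - 5*(-2 + 5)/(-2 + 5))*(-14) = (-2 - 15/3)*(-14) = (-2 - 5*1)*(-14) = (-2 - 5)*(-14) = -7*(-14) = 98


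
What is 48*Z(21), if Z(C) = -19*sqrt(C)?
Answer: -912*sqrt(21) ≈ -4179.3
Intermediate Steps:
48*Z(21) = 48*(-19*sqrt(21)) = -912*sqrt(21)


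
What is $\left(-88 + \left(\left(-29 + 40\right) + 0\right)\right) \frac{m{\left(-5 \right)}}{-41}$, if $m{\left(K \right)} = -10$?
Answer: $- \frac{770}{41} \approx -18.78$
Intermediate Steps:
$\left(-88 + \left(\left(-29 + 40\right) + 0\right)\right) \frac{m{\left(-5 \right)}}{-41} = \left(-88 + \left(\left(-29 + 40\right) + 0\right)\right) \left(- \frac{10}{-41}\right) = \left(-88 + \left(11 + 0\right)\right) \left(\left(-10\right) \left(- \frac{1}{41}\right)\right) = \left(-88 + 11\right) \frac{10}{41} = \left(-77\right) \frac{10}{41} = - \frac{770}{41}$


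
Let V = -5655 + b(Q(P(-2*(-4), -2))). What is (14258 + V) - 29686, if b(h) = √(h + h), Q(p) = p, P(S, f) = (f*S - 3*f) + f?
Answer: -21083 + 2*I*√6 ≈ -21083.0 + 4.899*I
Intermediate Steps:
P(S, f) = -2*f + S*f (P(S, f) = (S*f - 3*f) + f = (-3*f + S*f) + f = -2*f + S*f)
b(h) = √2*√h (b(h) = √(2*h) = √2*√h)
V = -5655 + 2*I*√6 (V = -5655 + √2*√(-2*(-2 - 2*(-4))) = -5655 + √2*√(-2*(-2 + 8)) = -5655 + √2*√(-2*6) = -5655 + √2*√(-12) = -5655 + √2*(2*I*√3) = -5655 + 2*I*√6 ≈ -5655.0 + 4.899*I)
(14258 + V) - 29686 = (14258 + (-5655 + 2*I*√6)) - 29686 = (8603 + 2*I*√6) - 29686 = -21083 + 2*I*√6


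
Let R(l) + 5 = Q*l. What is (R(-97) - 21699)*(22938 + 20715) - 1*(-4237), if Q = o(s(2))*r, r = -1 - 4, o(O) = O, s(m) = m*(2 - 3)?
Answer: -989783885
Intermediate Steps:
s(m) = -m (s(m) = m*(-1) = -m)
r = -5
Q = 10 (Q = -1*2*(-5) = -2*(-5) = 10)
R(l) = -5 + 10*l
(R(-97) - 21699)*(22938 + 20715) - 1*(-4237) = ((-5 + 10*(-97)) - 21699)*(22938 + 20715) - 1*(-4237) = ((-5 - 970) - 21699)*43653 + 4237 = (-975 - 21699)*43653 + 4237 = -22674*43653 + 4237 = -989788122 + 4237 = -989783885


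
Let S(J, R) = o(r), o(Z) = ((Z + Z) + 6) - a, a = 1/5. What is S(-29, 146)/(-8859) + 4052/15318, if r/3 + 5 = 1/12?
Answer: 60432841/226170270 ≈ 0.26720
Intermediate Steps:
r = -59/4 (r = -15 + 3/12 = -15 + 3*(1/12) = -15 + ¼ = -59/4 ≈ -14.750)
a = ⅕ ≈ 0.20000
o(Z) = 29/5 + 2*Z (o(Z) = ((Z + Z) + 6) - 1*⅕ = (2*Z + 6) - ⅕ = (6 + 2*Z) - ⅕ = 29/5 + 2*Z)
S(J, R) = -237/10 (S(J, R) = 29/5 + 2*(-59/4) = 29/5 - 59/2 = -237/10)
S(-29, 146)/(-8859) + 4052/15318 = -237/10/(-8859) + 4052/15318 = -237/10*(-1/8859) + 4052*(1/15318) = 79/29530 + 2026/7659 = 60432841/226170270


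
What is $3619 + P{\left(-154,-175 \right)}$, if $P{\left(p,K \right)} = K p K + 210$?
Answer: $-4712421$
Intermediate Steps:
$P{\left(p,K \right)} = 210 + p K^{2}$ ($P{\left(p,K \right)} = p K^{2} + 210 = 210 + p K^{2}$)
$3619 + P{\left(-154,-175 \right)} = 3619 + \left(210 - 154 \left(-175\right)^{2}\right) = 3619 + \left(210 - 4716250\right) = 3619 - 4716040 = -4712421$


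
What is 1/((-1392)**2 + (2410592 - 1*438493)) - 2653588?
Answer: -10374900179643/3909763 ≈ -2.6536e+6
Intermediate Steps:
1/((-1392)**2 + (2410592 - 1*438493)) - 2653588 = 1/(1937664 + (2410592 - 438493)) - 2653588 = 1/(1937664 + 1972099) - 2653588 = 1/3909763 - 2653588 = -10374900179643/3909763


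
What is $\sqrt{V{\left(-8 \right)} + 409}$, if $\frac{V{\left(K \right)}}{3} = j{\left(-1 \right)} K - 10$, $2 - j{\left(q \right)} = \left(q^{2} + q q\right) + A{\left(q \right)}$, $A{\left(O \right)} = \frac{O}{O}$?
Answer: $\sqrt{403} \approx 20.075$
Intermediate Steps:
$A{\left(O \right)} = 1$
$j{\left(q \right)} = 1 - 2 q^{2}$ ($j{\left(q \right)} = 2 - \left(\left(q^{2} + q q\right) + 1\right) = 2 - \left(\left(q^{2} + q^{2}\right) + 1\right) = 2 - \left(2 q^{2} + 1\right) = 2 - \left(1 + 2 q^{2}\right) = 1 - 2 q^{2}$)
$V{\left(K \right)} = -30 - 3 K$ ($V{\left(K \right)} = 3 \left(\left(1 - 2 \left(-1\right)^{2}\right) K - 10\right) = 3 \left(\left(1 - 2\right) K - 10\right) = 3 \left(- K - 10\right) = 3 \left(-10 - K\right) = -30 - 3 K$)
$\sqrt{V{\left(-8 \right)} + 409} = \sqrt{\left(-30 - -24\right) + 409} = \sqrt{\left(-30 + 24\right) + 409} = \sqrt{-6 + 409} = \sqrt{403}$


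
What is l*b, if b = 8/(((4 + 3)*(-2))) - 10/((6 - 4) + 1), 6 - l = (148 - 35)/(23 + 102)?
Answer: -7462/375 ≈ -19.899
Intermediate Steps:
l = 637/125 (l = 6 - (148 - 35)/(23 + 102) = 6 - 113/125 = 637/125 ≈ 5.0960)
b = -82/21 (b = 8/((7*(-2))) - 10/(2 + 1) = 8/(-14) - 10/3 = 8*(-1/14) - 10*⅓ = -4/7 - 10/3 = -82/21 ≈ -3.9048)
l*b = (637/125)*(-82/21) = -7462/375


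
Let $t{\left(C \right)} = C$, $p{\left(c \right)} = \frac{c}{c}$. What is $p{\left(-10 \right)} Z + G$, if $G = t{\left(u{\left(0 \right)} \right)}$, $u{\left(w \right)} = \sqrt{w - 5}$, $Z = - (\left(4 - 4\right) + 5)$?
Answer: $-5 + i \sqrt{5} \approx -5.0 + 2.2361 i$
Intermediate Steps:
$p{\left(c \right)} = 1$
$Z = -5$ ($Z = - (\left(4 - 4\right) + 5) = - (0 + 5) = \left(-1\right) 5 = -5$)
$u{\left(w \right)} = \sqrt{-5 + w}$
$G = i \sqrt{5}$ ($G = \sqrt{-5 + 0} = \sqrt{-5} = i \sqrt{5} \approx 2.2361 i$)
$p{\left(-10 \right)} Z + G = 1 \left(-5\right) + i \sqrt{5} = -5 + i \sqrt{5}$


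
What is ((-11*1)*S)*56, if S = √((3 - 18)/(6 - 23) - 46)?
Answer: -616*I*√13039/17 ≈ -4137.6*I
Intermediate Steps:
S = I*√13039/17 (S = √(-15/(-17) - 46) = √(-15*(-1/17) - 46) = √(15/17 - 46) = √(-767/17) = I*√13039/17 ≈ 6.717*I)
((-11*1)*S)*56 = ((-11*1)*(I*√13039/17))*56 = -11*I*√13039/17*56 = -616*I*√13039/17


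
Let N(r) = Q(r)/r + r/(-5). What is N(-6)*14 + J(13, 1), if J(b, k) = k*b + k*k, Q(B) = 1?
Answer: 427/15 ≈ 28.467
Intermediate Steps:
J(b, k) = k² + b*k (J(b, k) = b*k + k² = k² + b*k)
N(r) = 1/r - r/5 (N(r) = 1/r + r/(-5) = 1/r + r*(-⅕) = 1/r - r/5)
N(-6)*14 + J(13, 1) = (1/(-6) - ⅕*(-6))*14 + 1*(13 + 1) = (-⅙ + 6/5)*14 + 1*14 = (31/30)*14 + 14 = 217/15 + 14 = 427/15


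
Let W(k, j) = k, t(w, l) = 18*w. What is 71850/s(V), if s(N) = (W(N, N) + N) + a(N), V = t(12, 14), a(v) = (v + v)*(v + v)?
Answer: 11975/31176 ≈ 0.38411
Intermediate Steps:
a(v) = 4*v² (a(v) = (2*v)*(2*v) = 4*v²)
V = 216 (V = 18*12 = 216)
s(N) = 2*N + 4*N² (s(N) = (N + N) + 4*N² = 2*N + 4*N²)
71850/s(V) = 71850/((2*216*(1 + 2*216))) = 71850/((2*216*(1 + 432))) = 71850/((2*216*433)) = 71850/187056 = 71850*(1/187056) = 11975/31176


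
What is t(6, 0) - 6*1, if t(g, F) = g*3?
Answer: 12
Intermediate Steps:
t(g, F) = 3*g
t(6, 0) - 6*1 = 3*6 - 6*1 = 18 - 6 = 12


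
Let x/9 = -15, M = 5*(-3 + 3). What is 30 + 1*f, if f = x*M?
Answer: 30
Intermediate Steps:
M = 0 (M = 5*0 = 0)
x = -135 (x = 9*(-15) = -135)
f = 0 (f = -135*0 = 0)
30 + 1*f = 30 + 1*0 = 30 + 0 = 30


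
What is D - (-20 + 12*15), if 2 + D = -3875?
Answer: -4037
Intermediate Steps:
D = -3877 (D = -2 - 3875 = -3877)
D - (-20 + 12*15) = -3877 - (-20 + 12*15) = -3877 - (-20 + 180) = -3877 - 1*160 = -3877 - 160 = -4037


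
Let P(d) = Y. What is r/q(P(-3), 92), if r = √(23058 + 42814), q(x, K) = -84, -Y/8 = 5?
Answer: -√4117/21 ≈ -3.0554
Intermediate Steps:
Y = -40 (Y = -8*5 = -40)
P(d) = -40
r = 4*√4117 (r = √65872 = 4*√4117 ≈ 256.66)
r/q(P(-3), 92) = (4*√4117)/(-84) = (4*√4117)*(-1/84) = -√4117/21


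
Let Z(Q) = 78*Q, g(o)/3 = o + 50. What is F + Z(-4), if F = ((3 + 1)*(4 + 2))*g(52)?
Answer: 7032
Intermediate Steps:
g(o) = 150 + 3*o (g(o) = 3*(o + 50) = 3*(50 + o) = 150 + 3*o)
F = 7344 (F = ((3 + 1)*(4 + 2))*(150 + 3*52) = (4*6)*(150 + 156) = 24*306 = 7344)
F + Z(-4) = 7344 + 78*(-4) = 7344 - 312 = 7032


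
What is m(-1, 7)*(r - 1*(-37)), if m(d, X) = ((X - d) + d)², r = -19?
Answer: 882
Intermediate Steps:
m(d, X) = X²
m(-1, 7)*(r - 1*(-37)) = 7²*(-19 - 1*(-37)) = 49*(-19 + 37) = 49*18 = 882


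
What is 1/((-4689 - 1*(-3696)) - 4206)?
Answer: -1/5199 ≈ -0.00019234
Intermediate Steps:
1/((-4689 - 1*(-3696)) - 4206) = 1/((-4689 + 3696) - 4206) = 1/(-993 - 4206) = 1/(-5199) = -1/5199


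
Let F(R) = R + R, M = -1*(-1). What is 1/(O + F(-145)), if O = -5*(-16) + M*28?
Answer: -1/182 ≈ -0.0054945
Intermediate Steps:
M = 1
F(R) = 2*R
O = 108 (O = -5*(-16) + 1*28 = 80 + 28 = 108)
1/(O + F(-145)) = 1/(108 + 2*(-145)) = 1/(108 - 290) = 1/(-182) = -1/182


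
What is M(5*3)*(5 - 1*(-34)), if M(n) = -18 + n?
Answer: -117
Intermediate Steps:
M(5*3)*(5 - 1*(-34)) = (-18 + 5*3)*(5 - 1*(-34)) = (-18 + 15)*(5 + 34) = -3*39 = -117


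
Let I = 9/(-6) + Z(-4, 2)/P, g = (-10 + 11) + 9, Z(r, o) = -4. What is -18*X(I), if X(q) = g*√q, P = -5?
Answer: -18*I*√70 ≈ -150.6*I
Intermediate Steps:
g = 10 (g = 1 + 9 = 10)
I = -7/10 (I = 9/(-6) - 4/(-5) = 9*(-⅙) - 4*(-⅕) = -3/2 + ⅘ = -7/10 ≈ -0.70000)
X(q) = 10*√q
-18*X(I) = -180*√(-7/10) = -180*I*√70/10 = -18*I*√70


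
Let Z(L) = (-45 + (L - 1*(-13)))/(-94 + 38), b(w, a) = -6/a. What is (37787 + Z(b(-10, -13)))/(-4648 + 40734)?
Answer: 13754673/13135304 ≈ 1.0472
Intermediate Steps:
Z(L) = 4/7 - L/56 (Z(L) = (-45 + (L + 13))/(-56) = (-45 + (13 + L))*(-1/56) = (-32 + L)*(-1/56) = 4/7 - L/56)
(37787 + Z(b(-10, -13)))/(-4648 + 40734) = (37787 + (4/7 - (-3)/(28*(-13))))/(-4648 + 40734) = (37787 + (4/7 - (-3)*(-1)/(28*13)))/36086 = (37787 + (4/7 - 1/56*6/13))*(1/36086) = (37787 + (4/7 - 3/364))*(1/36086) = (37787 + 205/364)*(1/36086) = (13754673/364)*(1/36086) = 13754673/13135304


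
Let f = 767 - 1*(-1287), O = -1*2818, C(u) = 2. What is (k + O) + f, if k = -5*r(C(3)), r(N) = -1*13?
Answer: -699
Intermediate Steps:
r(N) = -13
O = -2818
f = 2054 (f = 767 + 1287 = 2054)
k = 65 (k = -5*(-13) = 65)
(k + O) + f = (65 - 2818) + 2054 = -2753 + 2054 = -699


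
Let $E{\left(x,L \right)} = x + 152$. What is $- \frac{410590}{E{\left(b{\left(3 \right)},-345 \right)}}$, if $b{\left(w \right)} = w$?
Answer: $- \frac{82118}{31} \approx -2649.0$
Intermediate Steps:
$E{\left(x,L \right)} = 152 + x$
$- \frac{410590}{E{\left(b{\left(3 \right)},-345 \right)}} = - \frac{410590}{152 + 3} = - \frac{410590}{155} = \left(-410590\right) \frac{1}{155} = - \frac{82118}{31}$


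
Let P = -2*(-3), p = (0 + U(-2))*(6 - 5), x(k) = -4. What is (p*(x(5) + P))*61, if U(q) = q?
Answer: -244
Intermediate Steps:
p = -2 (p = (0 - 2)*(6 - 5) = -2*1 = -2)
P = 6
(p*(x(5) + P))*61 = -2*(-4 + 6)*61 = -2*2*61 = -4*61 = -244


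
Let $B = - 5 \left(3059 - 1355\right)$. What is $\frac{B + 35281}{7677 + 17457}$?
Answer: $\frac{26761}{25134} \approx 1.0647$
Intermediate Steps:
$B = -8520$ ($B = - 5 \left(3059 - 1355\right) = \left(-5\right) 1704 = -8520$)
$\frac{B + 35281}{7677 + 17457} = \frac{-8520 + 35281}{7677 + 17457} = \frac{26761}{25134}$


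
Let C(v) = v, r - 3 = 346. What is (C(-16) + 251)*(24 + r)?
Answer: 87655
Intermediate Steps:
r = 349 (r = 3 + 346 = 349)
(C(-16) + 251)*(24 + r) = (-16 + 251)*(24 + 349) = 235*373 = 87655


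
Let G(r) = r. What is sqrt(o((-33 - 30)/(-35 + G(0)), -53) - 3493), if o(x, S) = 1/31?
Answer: I*sqrt(3356742)/31 ≈ 59.101*I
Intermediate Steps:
o(x, S) = 1/31
sqrt(o((-33 - 30)/(-35 + G(0)), -53) - 3493) = sqrt(1/31 - 3493) = sqrt(-108282/31) = I*sqrt(3356742)/31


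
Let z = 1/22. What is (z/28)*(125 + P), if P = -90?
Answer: 5/88 ≈ 0.056818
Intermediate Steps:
z = 1/22 ≈ 0.045455
(z/28)*(125 + P) = ((1/22)/28)*(125 - 90) = ((1/22)*(1/28))*35 = (1/616)*35 = 5/88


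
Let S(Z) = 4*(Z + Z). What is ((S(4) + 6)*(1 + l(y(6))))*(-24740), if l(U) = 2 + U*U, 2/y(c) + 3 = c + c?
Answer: -232209640/81 ≈ -2.8668e+6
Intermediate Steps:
y(c) = 2/(-3 + 2*c) (y(c) = 2/(-3 + (c + c)) = 2/(-3 + 2*c))
l(U) = 2 + U²
S(Z) = 8*Z (S(Z) = 4*(2*Z) = 8*Z)
((S(4) + 6)*(1 + l(y(6))))*(-24740) = ((8*4 + 6)*(1 + (2 + (2/(-3 + 2*6))²)))*(-24740) = ((32 + 6)*(1 + (2 + (2/(-3 + 12))²)))*(-24740) = (38*(1 + (2 + (2/9)²)))*(-24740) = (38*(1 + (2 + 4/81)))*(-24740) = (38*(1 + 166/81))*(-24740) = (38*(247/81))*(-24740) = (9386/81)*(-24740) = -232209640/81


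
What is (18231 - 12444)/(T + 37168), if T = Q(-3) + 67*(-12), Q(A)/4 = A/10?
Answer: 28935/181814 ≈ 0.15915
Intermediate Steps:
Q(A) = 2*A/5 (Q(A) = 4*(A/10) = 2*A/5)
T = -4026/5 (T = (⅖)*(-3) + 67*(-12) = -6/5 - 804 = -4026/5 ≈ -805.20)
(18231 - 12444)/(T + 37168) = (18231 - 12444)/(-4026/5 + 37168) = 5787/(181814/5) = 5787*(5/181814) = 28935/181814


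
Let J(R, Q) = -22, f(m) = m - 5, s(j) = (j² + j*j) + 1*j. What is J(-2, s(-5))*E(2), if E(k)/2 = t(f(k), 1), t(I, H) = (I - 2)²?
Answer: -1100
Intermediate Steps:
s(j) = j + 2*j² (s(j) = (j² + j²) + j = 2*j² + j = j + 2*j²)
f(m) = -5 + m
t(I, H) = (-2 + I)²
E(k) = 2*(-7 + k)² (E(k) = 2*(-2 + (-5 + k))² = 2*(-7 + k)²)
J(-2, s(-5))*E(2) = -44*(-7 + 2)² = -44*(-5)² = -44*25 = -22*50 = -1100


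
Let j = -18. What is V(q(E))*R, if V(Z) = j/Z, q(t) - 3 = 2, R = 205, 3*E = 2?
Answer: -738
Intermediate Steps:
E = 2/3 (E = (1/3)*2 = 2/3 ≈ 0.66667)
q(t) = 5 (q(t) = 3 + 2 = 5)
V(Z) = -18/Z
V(q(E))*R = -18/5*205 = -738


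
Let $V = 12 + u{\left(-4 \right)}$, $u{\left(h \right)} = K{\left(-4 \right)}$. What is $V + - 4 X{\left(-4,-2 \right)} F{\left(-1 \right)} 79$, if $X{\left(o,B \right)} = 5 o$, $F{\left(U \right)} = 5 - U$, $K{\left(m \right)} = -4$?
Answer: $37928$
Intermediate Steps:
$u{\left(h \right)} = -4$
$V = 8$ ($V = 12 - 4 = 8$)
$V + - 4 X{\left(-4,-2 \right)} F{\left(-1 \right)} 79 = 8 + - 4 \cdot 5 \left(-4\right) \left(5 - -1\right) 79 = 8 + \left(-4\right) \left(-20\right) \left(5 + 1\right) 79 = 8 + 80 \cdot 6 \cdot 79 = 8 + 480 \cdot 79 = 8 + 37920 = 37928$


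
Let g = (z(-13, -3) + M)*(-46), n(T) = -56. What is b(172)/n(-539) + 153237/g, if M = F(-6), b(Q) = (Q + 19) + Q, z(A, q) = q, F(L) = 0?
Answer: 1421863/1288 ≈ 1103.9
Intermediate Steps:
b(Q) = 19 + 2*Q (b(Q) = (19 + Q) + Q = 19 + 2*Q)
M = 0
g = 138 (g = (-3 + 0)*(-46) = -3*(-46) = 138)
b(172)/n(-539) + 153237/g = (19 + 2*172)/(-56) + 153237/138 = (19 + 344)*(-1/56) + 153237*(1/138) = 363*(-1/56) + 51079/46 = -363/56 + 51079/46 = 1421863/1288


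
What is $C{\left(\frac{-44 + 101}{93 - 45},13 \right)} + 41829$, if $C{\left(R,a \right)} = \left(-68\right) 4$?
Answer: $41557$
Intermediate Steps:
$C{\left(R,a \right)} = -272$
$C{\left(\frac{-44 + 101}{93 - 45},13 \right)} + 41829 = -272 + 41829 = 41557$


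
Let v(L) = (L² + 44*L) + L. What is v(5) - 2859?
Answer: -2609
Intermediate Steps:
v(L) = L² + 45*L
v(5) - 2859 = 5*(45 + 5) - 2859 = 5*50 - 2859 = 250 - 2859 = -2609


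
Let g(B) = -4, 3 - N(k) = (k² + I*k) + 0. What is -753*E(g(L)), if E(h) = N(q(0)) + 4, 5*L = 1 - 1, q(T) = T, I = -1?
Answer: -5271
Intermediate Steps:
L = 0 (L = (1 - 1)/5 = (⅕)*0 = 0)
N(k) = 3 + k - k² (N(k) = 3 - ((k² - k) + 0) = 3 - (k² - k) = 3 + (k - k²) = 3 + k - k²)
E(h) = 7 (E(h) = (3 + 0 - 1*0²) + 4 = (3 + 0 - 1*0) + 4 = (3 + 0 + 0) + 4 = 3 + 4 = 7)
-753*E(g(L)) = -753*7 = -5271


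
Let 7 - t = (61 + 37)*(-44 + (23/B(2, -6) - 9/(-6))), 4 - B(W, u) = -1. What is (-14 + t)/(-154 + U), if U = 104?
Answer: -9268/125 ≈ -74.144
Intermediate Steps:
B(W, u) = 5 (B(W, u) = 4 - 1*(-1) = 4 + 1 = 5)
t = 18606/5 (t = 7 - (61 + 37)*(-44 + (23/5 - 9/(-6))) = 7 - 98*(-44 + (23*(⅕) - 9*(-⅙))) = 7 - 98*(-44 + (23/5 + 3/2)) = 7 - 98*(-44 + 61/10) = 7 - 98*(-379)/10 = 7 - 1*(-18571/5) = 7 + 18571/5 = 18606/5 ≈ 3721.2)
(-14 + t)/(-154 + U) = (-14 + 18606/5)/(-154 + 104) = (18536/5)/(-50) = (18536/5)*(-1/50) = -9268/125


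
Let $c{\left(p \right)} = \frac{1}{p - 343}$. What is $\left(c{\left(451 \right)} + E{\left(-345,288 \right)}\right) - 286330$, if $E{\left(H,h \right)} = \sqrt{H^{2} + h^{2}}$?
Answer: $- \frac{30923639}{108} + 3 \sqrt{22441} \approx -2.8588 \cdot 10^{5}$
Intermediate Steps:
$c{\left(p \right)} = \frac{1}{-343 + p}$
$\left(c{\left(451 \right)} + E{\left(-345,288 \right)}\right) - 286330 = \left(\frac{1}{-343 + 451} + \sqrt{\left(-345\right)^{2} + 288^{2}}\right) - 286330 = \left(\frac{1}{108} + \sqrt{119025 + 82944}\right) - 286330 = \left(\frac{1}{108} + \sqrt{201969}\right) - 286330 = \left(\frac{1}{108} + 3 \sqrt{22441}\right) - 286330 = - \frac{30923639}{108} + 3 \sqrt{22441}$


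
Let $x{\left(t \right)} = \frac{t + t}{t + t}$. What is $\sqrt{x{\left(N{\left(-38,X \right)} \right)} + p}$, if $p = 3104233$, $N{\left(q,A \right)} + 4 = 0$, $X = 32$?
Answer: $\sqrt{3104234} \approx 1761.9$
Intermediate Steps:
$N{\left(q,A \right)} = -4$ ($N{\left(q,A \right)} = -4 + 0 = -4$)
$x{\left(t \right)} = 1$ ($x{\left(t \right)} = \frac{2 t}{2 t} = 2 t \frac{1}{2 t} = 1$)
$\sqrt{x{\left(N{\left(-38,X \right)} \right)} + p} = \sqrt{1 + 3104233} = \sqrt{3104234}$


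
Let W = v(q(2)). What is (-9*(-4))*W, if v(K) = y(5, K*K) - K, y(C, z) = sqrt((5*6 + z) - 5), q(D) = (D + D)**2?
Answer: -576 + 36*sqrt(281) ≈ 27.470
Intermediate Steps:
q(D) = 4*D**2 (q(D) = (2*D)**2 = 4*D**2)
y(C, z) = sqrt(25 + z) (y(C, z) = sqrt((30 + z) - 5) = sqrt(25 + z))
v(K) = sqrt(25 + K**2) - K (v(K) = sqrt(25 + K*K) - K = sqrt(25 + K**2) - K)
W = -16 + sqrt(281) (W = sqrt(25 + (4*2**2)**2) - 4*2**2 = sqrt(25 + (4*4)**2) - 4*4 = sqrt(25 + 16**2) - 1*16 = sqrt(25 + 256) - 16 = sqrt(281) - 16 = -16 + sqrt(281) ≈ 0.76305)
(-9*(-4))*W = (-9*(-4))*(-16 + sqrt(281)) = 36*(-16 + sqrt(281)) = -576 + 36*sqrt(281)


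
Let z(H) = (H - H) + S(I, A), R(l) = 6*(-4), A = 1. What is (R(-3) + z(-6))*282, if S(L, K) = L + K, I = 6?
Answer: -4794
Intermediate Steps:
S(L, K) = K + L
R(l) = -24
z(H) = 7 (z(H) = (H - H) + (1 + 6) = 0 + 7 = 7)
(R(-3) + z(-6))*282 = (-24 + 7)*282 = -17*282 = -4794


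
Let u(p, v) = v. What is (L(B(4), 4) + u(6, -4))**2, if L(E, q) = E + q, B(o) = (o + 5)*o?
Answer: 1296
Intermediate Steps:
B(o) = o*(5 + o) (B(o) = (5 + o)*o = o*(5 + o))
(L(B(4), 4) + u(6, -4))**2 = ((4*(5 + 4) + 4) - 4)**2 = ((4*9 + 4) - 4)**2 = ((36 + 4) - 4)**2 = (40 - 4)**2 = 36**2 = 1296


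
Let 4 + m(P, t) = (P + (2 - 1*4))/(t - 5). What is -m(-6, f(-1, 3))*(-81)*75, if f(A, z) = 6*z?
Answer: -364500/13 ≈ -28038.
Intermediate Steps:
m(P, t) = -4 + (-2 + P)/(-5 + t) (m(P, t) = -4 + (P + (2 - 1*4))/(t - 5) = -4 + (P + (2 - 4))/(-5 + t) = -4 + (P - 2)/(-5 + t) = -4 + (-2 + P)/(-5 + t))
-m(-6, f(-1, 3))*(-81)*75 = -((18 - 6 - 24*3)/(-5 + 6*3))*(-81)*75 = -((18 - 6 - 4*18)/(-5 + 18))*(-81)*75 = -((18 - 6 - 72)/13)*(-81)*75 = -((1/13)*(-60))*(-81)*75 = -(-60/13*(-81))*75 = -4860*75/13 = -1*364500/13 = -364500/13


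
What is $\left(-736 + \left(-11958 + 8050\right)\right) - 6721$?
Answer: $-11365$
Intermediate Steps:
$\left(-736 + \left(-11958 + 8050\right)\right) - 6721 = \left(-736 - 3908\right) - 6721 = -4644 - 6721 = -11365$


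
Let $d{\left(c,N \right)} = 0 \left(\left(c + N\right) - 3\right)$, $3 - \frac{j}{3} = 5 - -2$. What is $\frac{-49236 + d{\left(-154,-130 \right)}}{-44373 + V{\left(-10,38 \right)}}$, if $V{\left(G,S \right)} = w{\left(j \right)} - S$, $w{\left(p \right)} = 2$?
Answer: $\frac{16412}{14803} \approx 1.1087$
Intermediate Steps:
$j = -12$ ($j = 9 - 3 \left(5 - -2\right) = 9 - 3 \left(5 + 2\right) = 9 - 21 = -12$)
$V{\left(G,S \right)} = 2 - S$
$d{\left(c,N \right)} = 0$ ($d{\left(c,N \right)} = 0 \left(\left(N + c\right) - 3\right) = 0 \left(-3 + N + c\right) = 0$)
$\frac{-49236 + d{\left(-154,-130 \right)}}{-44373 + V{\left(-10,38 \right)}} = \frac{-49236 + 0}{-44373 + \left(2 - 38\right)} = - \frac{49236}{-44373 + \left(2 - 38\right)} = - \frac{49236}{-44373 - 36} = - \frac{49236}{-44409} = \left(-49236\right) \left(- \frac{1}{44409}\right) = \frac{16412}{14803}$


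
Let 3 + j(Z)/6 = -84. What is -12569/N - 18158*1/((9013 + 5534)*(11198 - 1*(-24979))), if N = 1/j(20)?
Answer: 3452846072243584/526266819 ≈ 6.5610e+6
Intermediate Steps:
j(Z) = -522 (j(Z) = -18 + 6*(-84) = -18 - 504 = -522)
N = -1/522 (N = 1/(-522) = -1/522 ≈ -0.0019157)
-12569/N - 18158*1/((9013 + 5534)*(11198 - 1*(-24979))) = -12569/(-1/522) - 18158*1/((9013 + 5534)*(11198 - 1*(-24979))) = -12569*(-522) - 18158*1/(14547*(11198 + 24979)) = 6561018 - 18158/(14547*36177) = 6561018 - 18158/526266819 = 3452846072243584/526266819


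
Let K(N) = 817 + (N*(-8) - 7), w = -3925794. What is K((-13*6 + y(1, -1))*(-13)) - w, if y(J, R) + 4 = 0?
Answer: 3918076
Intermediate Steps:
y(J, R) = -4 (y(J, R) = -4 + 0 = -4)
K(N) = 810 - 8*N (K(N) = 817 + (-8*N - 7) = 817 + (-7 - 8*N) = 810 - 8*N)
K((-13*6 + y(1, -1))*(-13)) - w = (810 - 8*(-13*6 - 4)*(-13)) - 1*(-3925794) = (810 - 8*(-78 - 4)*(-13)) + 3925794 = (810 - (-656)*(-13)) + 3925794 = (810 - 8*1066) + 3925794 = (810 - 8528) + 3925794 = -7718 + 3925794 = 3918076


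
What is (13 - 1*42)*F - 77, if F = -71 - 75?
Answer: 4157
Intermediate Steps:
F = -146
(13 - 1*42)*F - 77 = (13 - 1*42)*(-146) - 77 = (13 - 42)*(-146) - 77 = -29*(-146) - 77 = 4234 - 77 = 4157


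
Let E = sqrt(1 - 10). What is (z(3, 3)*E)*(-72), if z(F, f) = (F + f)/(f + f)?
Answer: -216*I ≈ -216.0*I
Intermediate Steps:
z(F, f) = (F + f)/(2*f) (z(F, f) = (F + f)/((2*f)) = (F + f)*(1/(2*f)) = (F + f)/(2*f))
E = 3*I (E = sqrt(-9) = 3*I ≈ 3.0*I)
(z(3, 3)*E)*(-72) = (((1/2)*(3 + 3)/3)*(3*I))*(-72) = (((1/2)*(1/3)*6)*(3*I))*(-72) = (1*(3*I))*(-72) = (3*I)*(-72) = -216*I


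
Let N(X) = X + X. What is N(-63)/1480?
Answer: -63/740 ≈ -0.085135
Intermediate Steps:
N(X) = 2*X
N(-63)/1480 = (2*(-63))/1480 = -126*1/1480 = -63/740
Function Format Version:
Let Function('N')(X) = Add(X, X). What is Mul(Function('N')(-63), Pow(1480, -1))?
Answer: Rational(-63, 740) ≈ -0.085135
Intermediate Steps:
Function('N')(X) = Mul(2, X)
Mul(Function('N')(-63), Pow(1480, -1)) = Mul(Mul(2, -63), Pow(1480, -1)) = Mul(-126, Rational(1, 1480)) = Rational(-63, 740)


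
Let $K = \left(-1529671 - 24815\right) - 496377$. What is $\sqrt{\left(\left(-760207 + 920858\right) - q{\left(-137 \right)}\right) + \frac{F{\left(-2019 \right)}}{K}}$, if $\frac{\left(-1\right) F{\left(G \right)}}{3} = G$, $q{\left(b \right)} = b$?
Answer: $\frac{\sqrt{75142288167582309}}{683621} \approx 400.98$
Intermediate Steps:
$F{\left(G \right)} = - 3 G$
$K = -2050863$ ($K = -1554486 - 496377 = -2050863$)
$\sqrt{\left(\left(-760207 + 920858\right) - q{\left(-137 \right)}\right) + \frac{F{\left(-2019 \right)}}{K}} = \sqrt{\left(\left(-760207 + 920858\right) - -137\right) + \frac{\left(-3\right) \left(-2019\right)}{-2050863}} = \sqrt{\left(160651 + 137\right) + 6057 \left(- \frac{1}{2050863}\right)} = \sqrt{160788 - \frac{2019}{683621}} = \sqrt{\frac{109918051329}{683621}} = \frac{\sqrt{75142288167582309}}{683621}$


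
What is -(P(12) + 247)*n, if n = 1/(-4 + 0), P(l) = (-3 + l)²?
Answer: 82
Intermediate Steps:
n = -¼ (n = 1/(-4) = -¼ ≈ -0.25000)
-(P(12) + 247)*n = -((-3 + 12)² + 247)*(-1)/4 = -(9² + 247)*(-1)/4 = -(81 + 247)*(-1)/4 = -328*(-1)/4 = -1*(-82) = 82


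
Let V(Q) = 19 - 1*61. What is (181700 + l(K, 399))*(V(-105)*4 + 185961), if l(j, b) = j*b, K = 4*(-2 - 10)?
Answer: 30200280564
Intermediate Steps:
K = -48 (K = 4*(-12) = -48)
V(Q) = -42 (V(Q) = 19 - 61 = -42)
l(j, b) = b*j
(181700 + l(K, 399))*(V(-105)*4 + 185961) = (181700 + 399*(-48))*(-42*4 + 185961) = (181700 - 19152)*(-168 + 185961) = 162548*185793 = 30200280564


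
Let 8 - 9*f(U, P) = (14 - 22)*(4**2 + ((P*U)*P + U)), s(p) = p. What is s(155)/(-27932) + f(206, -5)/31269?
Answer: 42852179/291135236 ≈ 0.14719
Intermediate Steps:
f(U, P) = 136/9 + 8*U/9 + 8*U*P**2/9 (f(U, P) = 8/9 - (14 - 22)*(4**2 + ((P*U)*P + U))/9 = 8/9 - (-8)*(16 + (U*P**2 + U))/9 = 8/9 - (-8)*(16 + (U + U*P**2))/9 = 8/9 - (-8)*(16 + U + U*P**2)/9 = 8/9 - (-128 - 8*U - 8*U*P**2)/9 = 8/9 + (128/9 + 8*U/9 + 8*U*P**2/9) = 136/9 + 8*U/9 + 8*U*P**2/9)
s(155)/(-27932) + f(206, -5)/31269 = 155/(-27932) + (136/9 + (8/9)*206 + (8/9)*206*(-5)**2)/31269 = 155*(-1/27932) + (136/9 + 1648/9 + (8/9)*206*25)*(1/31269) = -155/27932 + (136/9 + 1648/9 + 41200/9)*(1/31269) = -155/27932 + 4776*(1/31269) = -155/27932 + 1592/10423 = 42852179/291135236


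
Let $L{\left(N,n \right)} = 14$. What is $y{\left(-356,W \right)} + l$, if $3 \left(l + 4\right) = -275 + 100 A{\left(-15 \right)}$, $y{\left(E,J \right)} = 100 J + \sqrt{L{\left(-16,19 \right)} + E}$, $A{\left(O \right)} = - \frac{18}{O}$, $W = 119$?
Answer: $\frac{35533}{3} + 3 i \sqrt{38} \approx 11844.0 + 18.493 i$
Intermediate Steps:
$y{\left(E,J \right)} = \sqrt{14 + E} + 100 J$ ($y{\left(E,J \right)} = 100 J + \sqrt{14 + E} = \sqrt{14 + E} + 100 J$)
$l = - \frac{167}{3}$ ($l = -4 + \frac{-275 + 100 \left(- \frac{18}{-15}\right)}{3} = -4 + \frac{-275 + 100 \left(\left(-18\right) \left(- \frac{1}{15}\right)\right)}{3} = -4 + \frac{-275 + 100 \cdot \frac{6}{5}}{3} = -4 + \frac{-275 + 120}{3} = -4 + \frac{1}{3} \left(-155\right) = -4 - \frac{155}{3} = - \frac{167}{3} \approx -55.667$)
$y{\left(-356,W \right)} + l = \left(\sqrt{14 - 356} + 100 \cdot 119\right) - \frac{167}{3} = \left(\sqrt{-342} + 11900\right) - \frac{167}{3} = \left(3 i \sqrt{38} + 11900\right) - \frac{167}{3} = \left(11900 + 3 i \sqrt{38}\right) - \frac{167}{3} = \frac{35533}{3} + 3 i \sqrt{38}$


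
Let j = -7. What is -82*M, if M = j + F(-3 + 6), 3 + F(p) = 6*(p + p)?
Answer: -2132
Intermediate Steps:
F(p) = -3 + 12*p (F(p) = -3 + 6*(p + p) = -3 + 6*(2*p) = -3 + 12*p)
M = 26 (M = -7 + (-3 + 12*(-3 + 6)) = -7 + (-3 + 12*3) = -7 + (-3 + 36) = -7 + 33 = 26)
-82*M = -82*26 = -2132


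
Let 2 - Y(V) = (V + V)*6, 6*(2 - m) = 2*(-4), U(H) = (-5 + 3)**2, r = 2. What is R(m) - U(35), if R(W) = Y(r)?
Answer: -26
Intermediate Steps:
U(H) = 4 (U(H) = (-2)**2 = 4)
m = 10/3 (m = 2 - (-4)/3 = 2 - 1/6*(-8) = 2 + 4/3 = 10/3 ≈ 3.3333)
Y(V) = 2 - 12*V (Y(V) = 2 - (V + V)*6 = 2 - 2*V*6 = 2 - 12*V)
R(W) = -22 (R(W) = 2 - 12*2 = 2 - 24 = -22)
R(m) - U(35) = -22 - 1*4 = -22 - 4 = -26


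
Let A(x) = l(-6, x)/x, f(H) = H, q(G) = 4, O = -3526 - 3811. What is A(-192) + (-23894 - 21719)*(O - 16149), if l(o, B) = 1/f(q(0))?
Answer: 822732993023/768 ≈ 1.0713e+9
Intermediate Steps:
O = -7337
l(o, B) = ¼ (l(o, B) = 1/4 = ¼)
A(x) = 1/(4*x)
A(-192) + (-23894 - 21719)*(O - 16149) = (¼)/(-192) + (-23894 - 21719)*(-7337 - 16149) = (¼)*(-1/192) - 45613*(-23486) = -1/768 + 1071266918 = 822732993023/768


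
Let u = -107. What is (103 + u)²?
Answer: 16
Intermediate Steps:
(103 + u)² = (103 - 107)² = (-4)² = 16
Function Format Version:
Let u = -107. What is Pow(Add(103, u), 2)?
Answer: 16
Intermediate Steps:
Pow(Add(103, u), 2) = Pow(Add(103, -107), 2) = Pow(-4, 2) = 16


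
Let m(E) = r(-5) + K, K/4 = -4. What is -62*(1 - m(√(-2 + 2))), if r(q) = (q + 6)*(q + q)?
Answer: -1674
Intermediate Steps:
r(q) = 2*q*(6 + q) (r(q) = (6 + q)*(2*q) = 2*q*(6 + q))
K = -16 (K = 4*(-4) = -16)
m(E) = -26 (m(E) = 2*(-5)*(6 - 5) - 16 = 2*(-5)*1 - 16 = -10 - 16 = -26)
-62*(1 - m(√(-2 + 2))) = -62*(1 - 1*(-26)) = -62*(1 + 26) = -62*27 = -1674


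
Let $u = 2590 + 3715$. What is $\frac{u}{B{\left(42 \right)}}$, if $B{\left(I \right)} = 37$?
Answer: $\frac{6305}{37} \approx 170.41$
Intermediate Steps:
$u = 6305$
$\frac{u}{B{\left(42 \right)}} = \frac{6305}{37}$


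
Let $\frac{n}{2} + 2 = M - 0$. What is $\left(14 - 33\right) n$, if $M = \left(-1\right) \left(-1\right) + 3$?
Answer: $-76$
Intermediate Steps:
$M = 4$ ($M = 1 + 3 = 4$)
$n = 4$ ($n = -4 + 2 \left(4 - 0\right) = -4 + 2 \left(4 + 0\right) = -4 + 2 \cdot 4 = -4 + 8 = 4$)
$\left(14 - 33\right) n = \left(14 - 33\right) 4 = \left(-19\right) 4 = -76$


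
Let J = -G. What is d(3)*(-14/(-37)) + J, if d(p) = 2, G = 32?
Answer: -1156/37 ≈ -31.243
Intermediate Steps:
J = -32 (J = -1*32 = -32)
d(3)*(-14/(-37)) + J = 2*(-14/(-37)) - 32 = 2*(-14*(-1/37)) - 32 = 2*(14/37) - 32 = 28/37 - 32 = -1156/37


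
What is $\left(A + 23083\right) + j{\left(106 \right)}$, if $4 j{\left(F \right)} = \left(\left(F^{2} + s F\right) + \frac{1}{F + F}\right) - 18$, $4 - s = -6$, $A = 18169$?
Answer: $\frac{37584633}{848} \approx 44322.0$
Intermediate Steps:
$s = 10$ ($s = 4 - -6 = 4 + 6 = 10$)
$j{\left(F \right)} = - \frac{9}{2} + \frac{F^{2}}{4} + \frac{1}{8 F} + \frac{5 F}{2}$ ($j{\left(F \right)} = \frac{\left(\left(F^{2} + 10 F\right) + \frac{1}{F + F}\right) - 18}{4} = \frac{\left(\left(F^{2} + 10 F\right) + \frac{1}{2 F}\right) - 18}{4} = \frac{\left(F^{2} + \frac{1}{2 F} + 10 F\right) - 18}{4} = \frac{-18 + F^{2} + \frac{1}{2 F} + 10 F}{4} = - \frac{9}{2} + \frac{F^{2}}{4} + \frac{1}{8 F} + \frac{5 F}{2}$)
$\left(A + 23083\right) + j{\left(106 \right)} = \left(18169 + 23083\right) + \frac{1 + 2 \cdot 106 \left(-18 + 106^{2} + 10 \cdot 106\right)}{8 \cdot 106} = 41252 + \frac{1}{8} \cdot \frac{1}{106} \left(1 + 2 \cdot 106 \left(-18 + 11236 + 1060\right)\right) = 41252 + \frac{1}{8} \cdot \frac{1}{106} \left(1 + 2 \cdot 106 \cdot 12278\right) = 41252 + \frac{1}{8} \cdot \frac{1}{106} \left(1 + 2602936\right) = 41252 + \frac{1}{8} \cdot \frac{1}{106} \cdot 2602937 = 41252 + \frac{2602937}{848} = \frac{37584633}{848}$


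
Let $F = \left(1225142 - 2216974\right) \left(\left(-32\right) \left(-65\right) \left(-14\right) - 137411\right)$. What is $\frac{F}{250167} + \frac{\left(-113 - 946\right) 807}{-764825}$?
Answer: $\frac{126326951626261771}{191333975775} \approx 6.6024 \cdot 10^{5}$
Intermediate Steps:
$F = 165170774792$ ($F = - 991832 \left(2080 \left(-14\right) - 137411\right) = - 991832 \left(-29120 - 137411\right) = \left(-991832\right) \left(-166531\right) = 165170774792$)
$\frac{F}{250167} + \frac{\left(-113 - 946\right) 807}{-764825} = \frac{165170774792}{250167} + \frac{\left(-113 - 946\right) 807}{-764825} = 165170774792 \cdot \frac{1}{250167} + \left(-1059\right) 807 \left(- \frac{1}{764825}\right) = \frac{165170774792}{250167} - - \frac{854613}{764825} = \frac{165170774792}{250167} + \frac{854613}{764825} = \frac{126326951626261771}{191333975775}$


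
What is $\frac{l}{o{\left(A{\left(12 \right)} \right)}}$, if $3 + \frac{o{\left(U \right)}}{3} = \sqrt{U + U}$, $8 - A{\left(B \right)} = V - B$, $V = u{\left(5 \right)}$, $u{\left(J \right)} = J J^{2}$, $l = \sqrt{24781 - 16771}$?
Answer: $- \frac{\sqrt{890}}{73} - \frac{10 i \sqrt{1869}}{219} \approx -0.40867 - 1.9741 i$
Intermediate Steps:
$l = 3 \sqrt{890}$ ($l = \sqrt{8010} = 3 \sqrt{890} \approx 89.499$)
$u{\left(J \right)} = J^{3}$
$V = 125$ ($V = 5^{3} = 125$)
$A{\left(B \right)} = -117 + B$ ($A{\left(B \right)} = 8 - \left(125 - B\right) = 8 + \left(-125 + B\right) = -117 + B$)
$o{\left(U \right)} = -9 + 3 \sqrt{2} \sqrt{U}$ ($o{\left(U \right)} = -9 + 3 \sqrt{U + U} = -9 + 3 \sqrt{2 U} = -9 + 3 \sqrt{2} \sqrt{U}$)
$\frac{l}{o{\left(A{\left(12 \right)} \right)}} = \frac{3 \sqrt{890}}{-9 + 3 \sqrt{2} \sqrt{-117 + 12}} = \frac{3 \sqrt{890}}{-9 + 3 \sqrt{2} \sqrt{-105}} = \frac{3 \sqrt{890}}{-9 + 3 \sqrt{2} i \sqrt{105}} = \frac{3 \sqrt{890}}{-9 + 3 i \sqrt{210}}$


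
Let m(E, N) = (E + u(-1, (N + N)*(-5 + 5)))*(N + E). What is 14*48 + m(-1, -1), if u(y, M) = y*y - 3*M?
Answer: 672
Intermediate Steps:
u(y, M) = y² - 3*M
m(E, N) = (1 + E)*(E + N) (m(E, N) = (E + ((-1)² - 3*(N + N)*(-5 + 5)))*(N + E) = (E + (1 - 3*2*N*0))*(E + N) = (E + (1 - 3*0))*(E + N) = (E + (1 + 0))*(E + N) = (E + 1)*(E + N) = (1 + E)*(E + N))
14*48 + m(-1, -1) = 14*48 + (-1 - 1 + (-1)² - 1*(-1)) = 672 + (-1 - 1 + 1 + 1) = 672 + 0 = 672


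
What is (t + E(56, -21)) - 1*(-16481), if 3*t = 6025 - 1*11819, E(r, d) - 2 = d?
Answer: 43592/3 ≈ 14531.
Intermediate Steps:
E(r, d) = 2 + d
t = -5794/3 (t = (6025 - 1*11819)/3 = (6025 - 11819)/3 = (⅓)*(-5794) = -5794/3 ≈ -1931.3)
(t + E(56, -21)) - 1*(-16481) = (-5794/3 + (2 - 21)) - 1*(-16481) = (-5794/3 - 19) + 16481 = -5851/3 + 16481 = 43592/3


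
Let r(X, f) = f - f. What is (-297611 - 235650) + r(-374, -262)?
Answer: -533261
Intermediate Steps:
r(X, f) = 0
(-297611 - 235650) + r(-374, -262) = (-297611 - 235650) + 0 = -533261 + 0 = -533261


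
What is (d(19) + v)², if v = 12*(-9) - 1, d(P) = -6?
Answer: 13225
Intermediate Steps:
v = -109 (v = -108 - 1 = -109)
(d(19) + v)² = (-6 - 109)² = (-115)² = 13225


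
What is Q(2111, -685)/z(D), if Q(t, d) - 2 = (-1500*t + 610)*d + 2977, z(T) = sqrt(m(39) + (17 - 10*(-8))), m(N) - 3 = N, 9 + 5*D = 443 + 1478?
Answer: 2168637629*sqrt(139)/139 ≈ 1.8394e+8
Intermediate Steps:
D = 1912/5 (D = -9/5 + (443 + 1478)/5 = -9/5 + (1/5)*1921 = -9/5 + 1921/5 = 1912/5 ≈ 382.40)
m(N) = 3 + N
z(T) = sqrt(139) (z(T) = sqrt((3 + 39) + (17 - 10*(-8))) = sqrt(42 + (17 + 80)) = sqrt(42 + 97) = sqrt(139))
Q(t, d) = 2979 + d*(610 - 1500*t) (Q(t, d) = 2 + ((-1500*t + 610)*d + 2977) = 2 + ((610 - 1500*t)*d + 2977) = 2 + (d*(610 - 1500*t) + 2977) = 2 + (2977 + d*(610 - 1500*t)) = 2979 + d*(610 - 1500*t))
Q(2111, -685)/z(D) = (2979 + 610*(-685) - 1500*(-685)*2111)/(sqrt(139)) = (2979 - 417850 + 2169052500)*(sqrt(139)/139) = 2168637629*(sqrt(139)/139) = 2168637629*sqrt(139)/139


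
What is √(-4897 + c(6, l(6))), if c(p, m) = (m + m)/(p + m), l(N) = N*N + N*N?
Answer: I*√827281/13 ≈ 69.965*I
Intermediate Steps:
l(N) = 2*N² (l(N) = N² + N² = 2*N²)
c(p, m) = 2*m/(m + p) (c(p, m) = (2*m)/(m + p) = 2*m/(m + p))
√(-4897 + c(6, l(6))) = √(-4897 + 2*(2*6²)/(2*6² + 6)) = √(-4897 + 2*(2*36)/(2*36 + 6)) = √(-4897 + 2*72/(72 + 6)) = √(-4897 + 2*72/78) = √(-4897 + 2*72*(1/78)) = √(-4897 + 24/13) = √(-63637/13) = I*√827281/13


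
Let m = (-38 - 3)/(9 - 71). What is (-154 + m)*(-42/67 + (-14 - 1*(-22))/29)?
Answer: 104577/1943 ≈ 53.822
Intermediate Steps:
m = 41/62 (m = -41/(-62) = -41*(-1/62) = 41/62 ≈ 0.66129)
(-154 + m)*(-42/67 + (-14 - 1*(-22))/29) = (-154 + 41/62)*(-42/67 + (-14 - 1*(-22))/29) = -9507*(-42*1/67 + (-14 + 22)*(1/29))/62 = -9507*(-42/67 + 8*(1/29))/62 = -9507*(-42/67 + 8/29)/62 = -9507/62*(-682/1943) = 104577/1943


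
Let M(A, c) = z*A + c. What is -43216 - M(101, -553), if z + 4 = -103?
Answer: -31856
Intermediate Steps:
z = -107 (z = -4 - 103 = -107)
M(A, c) = c - 107*A (M(A, c) = -107*A + c = c - 107*A)
-43216 - M(101, -553) = -43216 - (-553 - 107*101) = -43216 - (-553 - 10807) = -43216 - 1*(-11360) = -43216 + 11360 = -31856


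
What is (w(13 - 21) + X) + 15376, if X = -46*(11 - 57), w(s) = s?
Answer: 17484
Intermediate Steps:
X = 2116 (X = -46*(-46) = 2116)
(w(13 - 21) + X) + 15376 = ((13 - 21) + 2116) + 15376 = (-8 + 2116) + 15376 = 2108 + 15376 = 17484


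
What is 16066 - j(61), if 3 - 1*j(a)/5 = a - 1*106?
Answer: 15826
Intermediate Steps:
j(a) = 545 - 5*a (j(a) = 15 - 5*(a - 1*106) = 15 - 5*(a - 106) = 15 - 5*(-106 + a) = 15 + (530 - 5*a) = 545 - 5*a)
16066 - j(61) = 16066 - (545 - 5*61) = 16066 - (545 - 305) = 16066 - 1*240 = 16066 - 240 = 15826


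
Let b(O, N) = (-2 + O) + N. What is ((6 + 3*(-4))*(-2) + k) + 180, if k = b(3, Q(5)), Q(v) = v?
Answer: 198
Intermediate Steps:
b(O, N) = -2 + N + O
k = 6 (k = -2 + 5 + 3 = 6)
((6 + 3*(-4))*(-2) + k) + 180 = ((6 + 3*(-4))*(-2) + 6) + 180 = ((6 - 12)*(-2) + 6) + 180 = (-6*(-2) + 6) + 180 = (12 + 6) + 180 = 18 + 180 = 198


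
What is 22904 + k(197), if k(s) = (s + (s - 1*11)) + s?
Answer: 23484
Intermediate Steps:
k(s) = -11 + 3*s (k(s) = (s + (s - 11)) + s = (s + (-11 + s)) + s = (-11 + 2*s) + s = -11 + 3*s)
22904 + k(197) = 22904 + (-11 + 3*197) = 22904 + (-11 + 591) = 22904 + 580 = 23484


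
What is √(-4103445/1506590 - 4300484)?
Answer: I*√390452100509536118/301318 ≈ 2073.8*I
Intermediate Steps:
√(-4103445/1506590 - 4300484) = √(-4103445*1/1506590 - 4300484) = √(-820689/301318 - 4300484) = √(-1295814058601/301318) = I*√390452100509536118/301318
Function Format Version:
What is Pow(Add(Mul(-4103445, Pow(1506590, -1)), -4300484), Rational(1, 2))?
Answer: Mul(Rational(1, 301318), I, Pow(390452100509536118, Rational(1, 2))) ≈ Mul(2073.8, I)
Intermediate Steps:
Pow(Add(Mul(-4103445, Pow(1506590, -1)), -4300484), Rational(1, 2)) = Pow(Add(Mul(-4103445, Rational(1, 1506590)), -4300484), Rational(1, 2)) = Pow(Add(Rational(-820689, 301318), -4300484), Rational(1, 2)) = Pow(Rational(-1295814058601, 301318), Rational(1, 2)) = Mul(Rational(1, 301318), I, Pow(390452100509536118, Rational(1, 2)))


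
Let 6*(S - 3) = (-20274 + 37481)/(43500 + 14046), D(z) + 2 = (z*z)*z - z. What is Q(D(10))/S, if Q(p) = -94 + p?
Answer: 308676744/1053035 ≈ 293.13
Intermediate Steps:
D(z) = -2 + z³ - z (D(z) = -2 + ((z*z)*z - z) = -2 + (z²*z - z) = -2 + (z³ - z) = -2 + z³ - z)
S = 1053035/345276 (S = 3 + ((-20274 + 37481)/(43500 + 14046))/6 = 3 + (17207/57546)/6 = 3 + (17207*(1/57546))/6 = 3 + (⅙)*(17207/57546) = 3 + 17207/345276 = 1053035/345276 ≈ 3.0498)
Q(D(10))/S = (-94 + (-2 + 10³ - 1*10))/(1053035/345276) = (-94 + (-2 + 1000 - 10))*(345276/1053035) = (-94 + 988)*(345276/1053035) = 894*(345276/1053035) = 308676744/1053035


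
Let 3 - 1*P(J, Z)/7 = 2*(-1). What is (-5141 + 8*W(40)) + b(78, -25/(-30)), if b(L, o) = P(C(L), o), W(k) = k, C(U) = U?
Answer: -4786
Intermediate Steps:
P(J, Z) = 35 (P(J, Z) = 21 - 14*(-1) = 21 - 7*(-2) = 21 + 14 = 35)
b(L, o) = 35
(-5141 + 8*W(40)) + b(78, -25/(-30)) = (-5141 + 8*40) + 35 = (-5141 + 320) + 35 = -4821 + 35 = -4786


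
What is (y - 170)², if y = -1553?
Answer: 2968729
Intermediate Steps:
(y - 170)² = (-1553 - 170)² = (-1723)² = 2968729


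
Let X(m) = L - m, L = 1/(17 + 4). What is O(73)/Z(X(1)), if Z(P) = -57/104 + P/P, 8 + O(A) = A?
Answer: 6760/47 ≈ 143.83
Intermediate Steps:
O(A) = -8 + A
L = 1/21 ≈ 0.047619
X(m) = 1/21 - m
Z(P) = 47/104 (Z(P) = -57*1/104 + 1 = -57/104 + 1 = 47/104)
O(73)/Z(X(1)) = (-8 + 73)/(47/104) = 65*(104/47) = 6760/47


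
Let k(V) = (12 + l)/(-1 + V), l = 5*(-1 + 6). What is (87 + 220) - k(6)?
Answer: 1498/5 ≈ 299.60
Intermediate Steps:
l = 25 (l = 5*5 = 25)
k(V) = 37/(-1 + V) (k(V) = (12 + 25)/(-1 + V) = 37/(-1 + V))
(87 + 220) - k(6) = (87 + 220) - 37/(-1 + 6) = 307 - 37/5 = 1498/5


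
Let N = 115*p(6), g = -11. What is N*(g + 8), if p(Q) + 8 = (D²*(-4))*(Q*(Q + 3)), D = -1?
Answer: 77280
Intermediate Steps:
p(Q) = -8 - 4*Q*(3 + Q) (p(Q) = -8 + ((-1)²*(-4))*(Q*(Q + 3)) = -8 + (1*(-4))*(Q*(3 + Q)) = -8 - 4*Q*(3 + Q))
N = -25760 (N = 115*(-8 - 12*6 - 4*6²) = 115*(-8 - 72 - 4*36) = 115*(-8 - 72 - 144) = 115*(-224) = -25760)
N*(g + 8) = -25760*(-11 + 8) = -25760*(-3) = 77280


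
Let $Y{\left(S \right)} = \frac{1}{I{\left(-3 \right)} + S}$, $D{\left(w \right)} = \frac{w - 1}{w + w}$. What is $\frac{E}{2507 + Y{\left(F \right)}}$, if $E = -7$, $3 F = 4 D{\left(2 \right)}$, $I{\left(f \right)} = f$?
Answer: $- \frac{56}{20053} \approx -0.0027926$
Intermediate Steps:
$D{\left(w \right)} = \frac{-1 + w}{2 w}$
$F = \frac{1}{3}$ ($F = \frac{4 \frac{-1 + 2}{2 \cdot 2}}{3} = \frac{4 \cdot \frac{1}{2} \cdot \frac{1}{2} \cdot 1}{3} = \frac{4 \cdot \frac{1}{4}}{3} = \frac{1}{3} \cdot 1 = \frac{1}{3} \approx 0.33333$)
$Y{\left(S \right)} = \frac{1}{-3 + S}$
$\frac{E}{2507 + Y{\left(F \right)}} = - \frac{7}{2507 + \frac{1}{-3 + \frac{1}{3}}} = - \frac{7}{2507 + \frac{1}{- \frac{8}{3}}} = - \frac{7}{2507 - \frac{3}{8}} = - \frac{7}{\frac{20053}{8}} = \left(-7\right) \frac{8}{20053} = - \frac{56}{20053}$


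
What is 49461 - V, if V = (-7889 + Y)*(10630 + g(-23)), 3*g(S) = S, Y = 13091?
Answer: -55207917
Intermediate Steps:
g(S) = S/3
V = 55257378 (V = (-7889 + 13091)*(10630 + (⅓)*(-23)) = 5202*(10630 - 23/3) = 5202*(31867/3) = 55257378)
49461 - V = 49461 - 1*55257378 = 49461 - 55257378 = -55207917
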